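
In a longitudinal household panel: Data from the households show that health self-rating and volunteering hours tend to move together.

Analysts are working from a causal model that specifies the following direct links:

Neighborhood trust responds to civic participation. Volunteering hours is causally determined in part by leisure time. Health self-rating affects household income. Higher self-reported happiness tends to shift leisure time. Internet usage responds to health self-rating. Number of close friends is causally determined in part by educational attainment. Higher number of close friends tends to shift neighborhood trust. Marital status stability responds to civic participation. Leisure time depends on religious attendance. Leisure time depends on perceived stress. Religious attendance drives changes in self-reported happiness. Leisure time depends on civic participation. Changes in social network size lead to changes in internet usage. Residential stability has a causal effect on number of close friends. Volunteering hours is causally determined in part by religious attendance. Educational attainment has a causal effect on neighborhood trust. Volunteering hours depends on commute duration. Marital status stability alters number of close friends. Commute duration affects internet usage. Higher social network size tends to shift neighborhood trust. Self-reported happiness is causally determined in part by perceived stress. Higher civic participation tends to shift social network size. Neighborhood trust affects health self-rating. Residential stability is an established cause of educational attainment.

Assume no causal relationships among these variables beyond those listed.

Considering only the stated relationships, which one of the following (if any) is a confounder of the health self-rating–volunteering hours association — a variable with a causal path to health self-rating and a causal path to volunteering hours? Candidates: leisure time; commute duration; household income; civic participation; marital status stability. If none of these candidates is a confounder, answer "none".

civic participation

Civic participation causes health self-rating (civic participation → neighborhood trust → health self-rating) and also causes volunteering hours (civic participation → leisure time → volunteering hours); it is a common cause of both.
Each of the other candidates lacks a causal path to at least one of health self-rating and volunteering hours, so they do not confound the relationship.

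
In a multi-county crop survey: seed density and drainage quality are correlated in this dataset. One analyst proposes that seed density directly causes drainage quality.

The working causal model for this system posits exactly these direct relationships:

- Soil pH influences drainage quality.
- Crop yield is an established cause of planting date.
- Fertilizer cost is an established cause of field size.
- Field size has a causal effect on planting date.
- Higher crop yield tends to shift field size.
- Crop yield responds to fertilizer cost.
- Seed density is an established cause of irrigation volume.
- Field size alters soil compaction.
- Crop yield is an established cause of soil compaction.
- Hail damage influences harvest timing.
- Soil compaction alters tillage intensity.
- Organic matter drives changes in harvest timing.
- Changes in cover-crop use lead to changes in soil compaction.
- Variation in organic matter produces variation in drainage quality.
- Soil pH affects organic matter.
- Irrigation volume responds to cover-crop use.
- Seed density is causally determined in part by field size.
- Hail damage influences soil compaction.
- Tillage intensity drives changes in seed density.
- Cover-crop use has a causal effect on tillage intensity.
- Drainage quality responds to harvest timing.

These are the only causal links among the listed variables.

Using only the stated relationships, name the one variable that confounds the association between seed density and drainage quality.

Hail damage has a causal path to seed density (hail damage → soil compaction → tillage intensity → seed density) and a separate causal path to drainage quality (hail damage → harvest timing → drainage quality), so it is a common cause of both.
No stated relationship gives seed density a causal route to drainage quality, so the correlation is explained by the shared upstream cause rather than a direct effect.

hail damage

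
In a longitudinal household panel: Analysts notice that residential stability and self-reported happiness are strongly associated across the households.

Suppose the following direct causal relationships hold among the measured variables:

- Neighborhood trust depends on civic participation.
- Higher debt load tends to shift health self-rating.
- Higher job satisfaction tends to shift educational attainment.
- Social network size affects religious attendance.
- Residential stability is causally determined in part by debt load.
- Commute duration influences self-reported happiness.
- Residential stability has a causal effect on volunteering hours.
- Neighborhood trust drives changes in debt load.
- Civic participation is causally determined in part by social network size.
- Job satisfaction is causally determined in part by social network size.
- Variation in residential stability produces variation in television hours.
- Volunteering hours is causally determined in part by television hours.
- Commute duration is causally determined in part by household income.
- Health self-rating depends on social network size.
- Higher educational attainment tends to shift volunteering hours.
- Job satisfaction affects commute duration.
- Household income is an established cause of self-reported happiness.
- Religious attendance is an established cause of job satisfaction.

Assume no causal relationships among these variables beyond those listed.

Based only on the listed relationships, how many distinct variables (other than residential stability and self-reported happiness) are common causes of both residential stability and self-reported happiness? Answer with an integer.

The common causes are: social network size (to residential stability via social network size → civic participation → neighborhood trust → debt load → residential stability; to self-reported happiness via social network size → job satisfaction → commute duration → self-reported happiness).
Every other variable lacks a causal path to at least one of residential stability and self-reported happiness.

1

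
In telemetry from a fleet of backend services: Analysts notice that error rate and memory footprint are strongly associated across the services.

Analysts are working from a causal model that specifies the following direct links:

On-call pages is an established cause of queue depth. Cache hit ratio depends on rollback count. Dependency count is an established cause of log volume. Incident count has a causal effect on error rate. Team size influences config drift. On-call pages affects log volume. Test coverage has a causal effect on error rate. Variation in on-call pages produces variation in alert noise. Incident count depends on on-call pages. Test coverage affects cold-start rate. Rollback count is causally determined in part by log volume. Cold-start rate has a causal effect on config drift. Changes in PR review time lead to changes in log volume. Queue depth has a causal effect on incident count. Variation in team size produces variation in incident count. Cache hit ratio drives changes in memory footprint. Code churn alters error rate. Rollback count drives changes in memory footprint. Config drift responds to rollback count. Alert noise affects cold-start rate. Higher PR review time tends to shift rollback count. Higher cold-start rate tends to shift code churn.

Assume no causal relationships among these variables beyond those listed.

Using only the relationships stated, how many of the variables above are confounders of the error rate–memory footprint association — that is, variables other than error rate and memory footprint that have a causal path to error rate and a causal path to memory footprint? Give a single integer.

1

The common causes are: on-call pages (to error rate via on-call pages → incident count → error rate; to memory footprint via on-call pages → log volume → rollback count → memory footprint).
Every other variable lacks a causal path to at least one of error rate and memory footprint.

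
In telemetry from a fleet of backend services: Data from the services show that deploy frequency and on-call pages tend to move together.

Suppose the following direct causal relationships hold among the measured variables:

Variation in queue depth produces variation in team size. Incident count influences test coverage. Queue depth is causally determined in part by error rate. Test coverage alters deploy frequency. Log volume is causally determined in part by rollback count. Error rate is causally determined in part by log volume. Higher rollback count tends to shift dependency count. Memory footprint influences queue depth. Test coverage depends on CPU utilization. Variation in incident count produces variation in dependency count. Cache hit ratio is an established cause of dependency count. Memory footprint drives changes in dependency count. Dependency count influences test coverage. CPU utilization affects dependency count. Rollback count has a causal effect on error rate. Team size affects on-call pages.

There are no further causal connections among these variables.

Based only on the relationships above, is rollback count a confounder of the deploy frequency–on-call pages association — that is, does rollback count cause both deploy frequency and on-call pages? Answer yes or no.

yes

Rollback count has a causal path to deploy frequency (rollback count → dependency count → test coverage → deploy frequency) and to on-call pages (rollback count → error rate → queue depth → team size → on-call pages), so it is a common cause of both — a confounder.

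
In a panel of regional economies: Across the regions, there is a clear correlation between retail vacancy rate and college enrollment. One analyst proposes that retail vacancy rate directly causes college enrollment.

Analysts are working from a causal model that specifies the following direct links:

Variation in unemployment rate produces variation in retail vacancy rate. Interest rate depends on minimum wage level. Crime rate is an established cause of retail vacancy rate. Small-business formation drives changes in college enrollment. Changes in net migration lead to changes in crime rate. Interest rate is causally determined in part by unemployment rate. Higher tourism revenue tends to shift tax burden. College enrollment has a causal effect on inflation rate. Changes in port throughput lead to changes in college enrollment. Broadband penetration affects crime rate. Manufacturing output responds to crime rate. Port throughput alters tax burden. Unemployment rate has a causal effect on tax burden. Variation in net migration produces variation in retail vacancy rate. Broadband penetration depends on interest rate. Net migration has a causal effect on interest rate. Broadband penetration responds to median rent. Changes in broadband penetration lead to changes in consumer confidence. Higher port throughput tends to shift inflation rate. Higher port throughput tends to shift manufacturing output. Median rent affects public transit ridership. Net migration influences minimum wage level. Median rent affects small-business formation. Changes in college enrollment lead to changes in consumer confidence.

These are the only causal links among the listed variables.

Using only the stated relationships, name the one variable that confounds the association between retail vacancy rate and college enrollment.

Median rent has a causal path to retail vacancy rate (median rent → broadband penetration → crime rate → retail vacancy rate) and a separate causal path to college enrollment (median rent → small-business formation → college enrollment), so it is a common cause of both.
No stated relationship gives retail vacancy rate a causal route to college enrollment, so the correlation is explained by the shared upstream cause rather than a direct effect.

median rent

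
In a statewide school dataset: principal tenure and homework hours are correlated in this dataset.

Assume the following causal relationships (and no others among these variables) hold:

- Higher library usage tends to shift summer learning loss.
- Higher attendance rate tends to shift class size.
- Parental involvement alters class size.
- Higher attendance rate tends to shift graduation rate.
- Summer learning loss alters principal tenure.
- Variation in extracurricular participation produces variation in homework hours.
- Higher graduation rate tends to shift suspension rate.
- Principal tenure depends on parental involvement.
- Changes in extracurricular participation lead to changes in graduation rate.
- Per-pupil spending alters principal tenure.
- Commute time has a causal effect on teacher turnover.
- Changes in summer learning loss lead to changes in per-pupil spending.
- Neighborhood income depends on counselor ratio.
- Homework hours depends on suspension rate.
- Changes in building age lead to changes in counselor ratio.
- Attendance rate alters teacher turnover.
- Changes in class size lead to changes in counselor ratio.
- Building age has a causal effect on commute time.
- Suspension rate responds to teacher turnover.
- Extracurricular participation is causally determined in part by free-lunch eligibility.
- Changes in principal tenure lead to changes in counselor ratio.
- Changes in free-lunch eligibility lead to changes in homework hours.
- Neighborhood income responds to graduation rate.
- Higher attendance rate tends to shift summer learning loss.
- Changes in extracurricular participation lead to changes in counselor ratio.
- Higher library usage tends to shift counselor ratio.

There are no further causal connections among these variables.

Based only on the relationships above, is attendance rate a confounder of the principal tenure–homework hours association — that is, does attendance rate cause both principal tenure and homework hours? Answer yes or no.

yes

Attendance rate has a causal path to principal tenure (attendance rate → summer learning loss → principal tenure) and to homework hours (attendance rate → graduation rate → suspension rate → homework hours), so it is a common cause of both — a confounder.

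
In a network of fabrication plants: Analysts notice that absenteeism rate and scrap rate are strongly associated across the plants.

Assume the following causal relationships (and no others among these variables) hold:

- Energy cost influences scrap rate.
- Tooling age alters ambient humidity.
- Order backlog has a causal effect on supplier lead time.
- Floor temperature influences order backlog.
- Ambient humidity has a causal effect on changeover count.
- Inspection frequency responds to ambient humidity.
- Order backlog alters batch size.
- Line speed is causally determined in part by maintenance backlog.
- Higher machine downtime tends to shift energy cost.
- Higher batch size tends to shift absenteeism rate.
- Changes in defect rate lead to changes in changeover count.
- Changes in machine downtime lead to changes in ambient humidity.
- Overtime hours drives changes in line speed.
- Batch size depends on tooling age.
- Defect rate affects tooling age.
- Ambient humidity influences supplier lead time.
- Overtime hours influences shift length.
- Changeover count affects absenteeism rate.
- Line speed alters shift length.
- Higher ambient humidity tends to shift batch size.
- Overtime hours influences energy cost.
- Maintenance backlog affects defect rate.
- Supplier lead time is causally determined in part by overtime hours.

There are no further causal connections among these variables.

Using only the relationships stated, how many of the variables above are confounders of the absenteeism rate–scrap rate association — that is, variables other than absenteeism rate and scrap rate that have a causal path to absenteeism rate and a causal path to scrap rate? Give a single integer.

The common causes are: machine downtime (to absenteeism rate via machine downtime → ambient humidity → changeover count → absenteeism rate; to scrap rate via machine downtime → energy cost → scrap rate).
Every other variable lacks a causal path to at least one of absenteeism rate and scrap rate.

1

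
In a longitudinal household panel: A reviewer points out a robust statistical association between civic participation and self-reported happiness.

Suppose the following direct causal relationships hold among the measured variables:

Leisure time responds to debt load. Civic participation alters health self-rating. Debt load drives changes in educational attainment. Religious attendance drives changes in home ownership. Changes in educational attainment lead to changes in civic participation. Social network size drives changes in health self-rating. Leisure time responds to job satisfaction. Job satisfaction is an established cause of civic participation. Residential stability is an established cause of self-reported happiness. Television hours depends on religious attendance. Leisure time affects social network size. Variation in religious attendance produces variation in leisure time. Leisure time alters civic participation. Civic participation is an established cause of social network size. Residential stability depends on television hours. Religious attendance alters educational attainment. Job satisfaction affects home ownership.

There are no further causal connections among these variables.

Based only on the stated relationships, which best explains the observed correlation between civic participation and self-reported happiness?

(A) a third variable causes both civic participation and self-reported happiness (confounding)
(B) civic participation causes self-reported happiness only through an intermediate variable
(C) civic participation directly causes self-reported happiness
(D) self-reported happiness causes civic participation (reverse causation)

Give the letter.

A

Religious attendance causes civic participation (religious attendance → leisure time → civic participation) and self-reported happiness (religious attendance → television hours → residential stability → self-reported happiness) — a common cause creating the correlation.
There is no stated path from civic participation to self-reported happiness or from self-reported happiness to civic participation, so neither direct nor reverse causation applies.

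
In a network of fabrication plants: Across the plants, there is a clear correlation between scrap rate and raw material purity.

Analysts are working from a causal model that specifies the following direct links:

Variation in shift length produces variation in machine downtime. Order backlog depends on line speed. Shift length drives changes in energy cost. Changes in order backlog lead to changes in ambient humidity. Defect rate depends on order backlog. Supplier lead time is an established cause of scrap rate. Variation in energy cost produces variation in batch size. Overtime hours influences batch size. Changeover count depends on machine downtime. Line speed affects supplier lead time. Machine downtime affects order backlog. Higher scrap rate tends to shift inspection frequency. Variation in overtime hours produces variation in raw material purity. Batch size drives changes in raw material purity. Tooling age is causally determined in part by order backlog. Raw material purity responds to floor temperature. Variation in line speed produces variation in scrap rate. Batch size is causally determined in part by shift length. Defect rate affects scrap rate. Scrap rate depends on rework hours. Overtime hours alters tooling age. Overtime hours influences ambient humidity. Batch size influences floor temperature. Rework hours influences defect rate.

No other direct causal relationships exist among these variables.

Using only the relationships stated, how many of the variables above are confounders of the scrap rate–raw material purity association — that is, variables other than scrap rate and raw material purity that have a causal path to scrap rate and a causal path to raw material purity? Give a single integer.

The common causes are: shift length (to scrap rate via shift length → machine downtime → order backlog → defect rate → scrap rate; to raw material purity via shift length → batch size → raw material purity).
Every other variable lacks a causal path to at least one of scrap rate and raw material purity.

1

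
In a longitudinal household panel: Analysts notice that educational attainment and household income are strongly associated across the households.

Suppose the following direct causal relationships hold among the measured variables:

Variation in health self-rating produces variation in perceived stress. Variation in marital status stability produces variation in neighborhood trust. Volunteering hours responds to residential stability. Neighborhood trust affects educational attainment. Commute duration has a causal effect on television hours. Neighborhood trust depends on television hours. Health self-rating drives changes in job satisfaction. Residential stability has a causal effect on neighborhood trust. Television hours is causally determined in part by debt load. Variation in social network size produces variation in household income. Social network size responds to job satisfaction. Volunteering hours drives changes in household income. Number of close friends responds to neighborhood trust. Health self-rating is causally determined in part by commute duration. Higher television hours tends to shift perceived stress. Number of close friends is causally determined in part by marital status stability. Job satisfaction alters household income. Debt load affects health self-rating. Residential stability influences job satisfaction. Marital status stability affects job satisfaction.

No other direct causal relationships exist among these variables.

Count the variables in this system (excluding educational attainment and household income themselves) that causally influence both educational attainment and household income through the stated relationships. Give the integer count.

4

The common causes are: commute duration (to educational attainment via commute duration → television hours → neighborhood trust → educational attainment; to household income via commute duration → health self-rating → job satisfaction → household income); debt load (to educational attainment via debt load → television hours → neighborhood trust → educational attainment; to household income via debt load → health self-rating → job satisfaction → household income); marital status stability (to educational attainment via marital status stability → neighborhood trust → educational attainment; to household income via marital status stability → job satisfaction → household income); residential stability (to educational attainment via residential stability → neighborhood trust → educational attainment; to household income via residential stability → volunteering hours → household income).
Every other variable lacks a causal path to at least one of educational attainment and household income.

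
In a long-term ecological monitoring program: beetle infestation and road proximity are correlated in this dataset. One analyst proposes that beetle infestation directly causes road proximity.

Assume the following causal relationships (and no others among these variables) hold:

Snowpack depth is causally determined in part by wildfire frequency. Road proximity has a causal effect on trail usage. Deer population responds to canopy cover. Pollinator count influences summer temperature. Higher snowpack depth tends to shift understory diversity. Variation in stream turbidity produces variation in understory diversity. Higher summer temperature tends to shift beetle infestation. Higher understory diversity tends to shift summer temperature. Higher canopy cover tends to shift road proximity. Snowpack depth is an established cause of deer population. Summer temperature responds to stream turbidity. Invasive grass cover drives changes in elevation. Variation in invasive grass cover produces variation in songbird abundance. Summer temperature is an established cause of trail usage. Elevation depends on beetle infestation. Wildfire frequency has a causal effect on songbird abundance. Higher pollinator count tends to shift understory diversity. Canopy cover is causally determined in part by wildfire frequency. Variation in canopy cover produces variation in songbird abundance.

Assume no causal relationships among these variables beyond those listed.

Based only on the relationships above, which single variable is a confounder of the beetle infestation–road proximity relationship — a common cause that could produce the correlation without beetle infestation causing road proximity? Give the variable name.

Wildfire frequency has a causal path to beetle infestation (wildfire frequency → snowpack depth → understory diversity → summer temperature → beetle infestation) and a separate causal path to road proximity (wildfire frequency → canopy cover → road proximity), so it is a common cause of both.
No stated relationship gives beetle infestation a causal route to road proximity, so the correlation is explained by the shared upstream cause rather than a direct effect.

wildfire frequency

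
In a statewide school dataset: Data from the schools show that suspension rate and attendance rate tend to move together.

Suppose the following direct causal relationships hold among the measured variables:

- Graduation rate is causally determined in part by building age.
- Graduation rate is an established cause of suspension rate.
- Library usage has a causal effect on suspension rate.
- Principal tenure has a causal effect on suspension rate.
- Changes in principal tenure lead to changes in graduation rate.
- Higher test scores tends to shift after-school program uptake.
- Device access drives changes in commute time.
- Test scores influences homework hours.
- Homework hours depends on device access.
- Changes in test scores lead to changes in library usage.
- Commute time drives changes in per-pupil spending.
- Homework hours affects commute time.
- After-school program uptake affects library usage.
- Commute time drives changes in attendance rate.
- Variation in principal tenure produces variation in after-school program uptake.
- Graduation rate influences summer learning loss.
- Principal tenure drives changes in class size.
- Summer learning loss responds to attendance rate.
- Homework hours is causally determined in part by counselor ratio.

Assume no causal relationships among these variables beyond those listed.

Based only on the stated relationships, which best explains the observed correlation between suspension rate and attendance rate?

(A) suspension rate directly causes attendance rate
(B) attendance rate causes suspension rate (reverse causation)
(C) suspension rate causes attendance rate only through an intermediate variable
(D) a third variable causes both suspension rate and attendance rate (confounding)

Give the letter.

D

Test scores causes suspension rate (test scores → library usage → suspension rate) and attendance rate (test scores → homework hours → commute time → attendance rate) — a common cause creating the correlation.
There is no stated path from suspension rate to attendance rate or from attendance rate to suspension rate, so neither direct nor reverse causation applies.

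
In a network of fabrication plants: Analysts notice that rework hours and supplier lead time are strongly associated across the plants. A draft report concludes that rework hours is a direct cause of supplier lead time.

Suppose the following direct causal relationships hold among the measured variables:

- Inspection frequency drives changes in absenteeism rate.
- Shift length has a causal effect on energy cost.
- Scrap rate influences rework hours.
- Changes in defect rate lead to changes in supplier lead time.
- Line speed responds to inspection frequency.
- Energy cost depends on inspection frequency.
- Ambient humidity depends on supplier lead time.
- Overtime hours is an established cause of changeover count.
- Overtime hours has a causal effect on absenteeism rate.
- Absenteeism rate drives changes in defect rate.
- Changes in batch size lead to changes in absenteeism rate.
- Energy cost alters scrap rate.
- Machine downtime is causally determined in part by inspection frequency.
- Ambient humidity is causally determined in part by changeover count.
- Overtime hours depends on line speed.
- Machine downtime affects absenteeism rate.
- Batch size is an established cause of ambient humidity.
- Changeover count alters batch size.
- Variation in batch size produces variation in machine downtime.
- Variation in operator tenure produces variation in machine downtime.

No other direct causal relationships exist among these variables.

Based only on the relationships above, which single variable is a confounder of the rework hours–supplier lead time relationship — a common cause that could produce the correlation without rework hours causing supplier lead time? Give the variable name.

inspection frequency

Inspection frequency has a causal path to rework hours (inspection frequency → energy cost → scrap rate → rework hours) and a separate causal path to supplier lead time (inspection frequency → absenteeism rate → defect rate → supplier lead time), so it is a common cause of both.
No stated relationship gives rework hours a causal route to supplier lead time, so the correlation is explained by the shared upstream cause rather than a direct effect.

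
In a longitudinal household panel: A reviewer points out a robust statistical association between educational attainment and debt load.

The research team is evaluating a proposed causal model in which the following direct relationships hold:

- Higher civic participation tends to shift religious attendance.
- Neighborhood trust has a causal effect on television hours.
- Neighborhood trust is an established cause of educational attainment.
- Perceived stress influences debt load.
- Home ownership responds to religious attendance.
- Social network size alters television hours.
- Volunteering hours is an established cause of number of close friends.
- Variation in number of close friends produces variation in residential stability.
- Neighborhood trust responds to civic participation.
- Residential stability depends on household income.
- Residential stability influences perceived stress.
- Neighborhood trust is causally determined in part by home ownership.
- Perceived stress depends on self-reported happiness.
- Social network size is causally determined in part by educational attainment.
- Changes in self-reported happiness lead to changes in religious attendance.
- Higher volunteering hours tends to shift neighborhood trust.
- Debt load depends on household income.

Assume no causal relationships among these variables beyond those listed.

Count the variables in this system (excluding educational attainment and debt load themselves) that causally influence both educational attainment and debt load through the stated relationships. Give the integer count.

The common causes are: self-reported happiness (to educational attainment via self-reported happiness → religious attendance → home ownership → neighborhood trust → educational attainment; to debt load via self-reported happiness → perceived stress → debt load); volunteering hours (to educational attainment via volunteering hours → neighborhood trust → educational attainment; to debt load via volunteering hours → number of close friends → residential stability → perceived stress → debt load).
Every other variable lacks a causal path to at least one of educational attainment and debt load.

2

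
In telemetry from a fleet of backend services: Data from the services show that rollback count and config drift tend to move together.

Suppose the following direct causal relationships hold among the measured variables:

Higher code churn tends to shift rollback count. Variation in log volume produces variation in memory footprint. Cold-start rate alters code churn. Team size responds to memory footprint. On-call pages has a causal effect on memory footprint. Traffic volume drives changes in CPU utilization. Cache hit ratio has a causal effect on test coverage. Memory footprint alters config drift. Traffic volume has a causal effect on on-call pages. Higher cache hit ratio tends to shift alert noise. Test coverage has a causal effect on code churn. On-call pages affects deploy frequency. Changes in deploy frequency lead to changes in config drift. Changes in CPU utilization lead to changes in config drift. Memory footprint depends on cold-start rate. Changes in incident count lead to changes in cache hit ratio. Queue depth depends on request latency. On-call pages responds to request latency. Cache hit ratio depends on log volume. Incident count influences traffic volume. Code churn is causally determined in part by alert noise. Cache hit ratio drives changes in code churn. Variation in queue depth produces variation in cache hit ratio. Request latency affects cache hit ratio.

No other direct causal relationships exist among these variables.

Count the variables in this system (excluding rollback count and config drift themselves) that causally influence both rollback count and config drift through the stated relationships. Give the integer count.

4

The common causes are: cold-start rate (to rollback count via cold-start rate → code churn → rollback count; to config drift via cold-start rate → memory footprint → config drift); incident count (to rollback count via incident count → cache hit ratio → code churn → rollback count; to config drift via incident count → traffic volume → CPU utilization → config drift); log volume (to rollback count via log volume → cache hit ratio → code churn → rollback count; to config drift via log volume → memory footprint → config drift); request latency (to rollback count via request latency → cache hit ratio → code churn → rollback count; to config drift via request latency → on-call pages → memory footprint → config drift).
Every other variable lacks a causal path to at least one of rollback count and config drift.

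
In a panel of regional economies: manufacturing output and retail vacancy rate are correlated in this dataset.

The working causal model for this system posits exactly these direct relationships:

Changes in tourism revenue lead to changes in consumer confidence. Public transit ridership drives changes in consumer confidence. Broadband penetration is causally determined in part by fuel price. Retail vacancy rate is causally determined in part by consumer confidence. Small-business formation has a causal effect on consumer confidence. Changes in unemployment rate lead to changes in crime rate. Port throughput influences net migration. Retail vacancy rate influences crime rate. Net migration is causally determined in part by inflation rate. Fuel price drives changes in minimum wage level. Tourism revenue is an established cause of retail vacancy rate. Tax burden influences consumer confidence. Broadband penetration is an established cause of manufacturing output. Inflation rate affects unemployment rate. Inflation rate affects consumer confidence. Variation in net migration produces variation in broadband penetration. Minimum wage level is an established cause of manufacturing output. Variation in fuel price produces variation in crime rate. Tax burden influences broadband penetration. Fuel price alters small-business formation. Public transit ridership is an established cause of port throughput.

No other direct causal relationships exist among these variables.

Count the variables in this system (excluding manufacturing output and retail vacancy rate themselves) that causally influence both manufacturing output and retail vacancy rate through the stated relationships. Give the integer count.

4

The common causes are: fuel price (to manufacturing output via fuel price → minimum wage level → manufacturing output; to retail vacancy rate via fuel price → small-business formation → consumer confidence → retail vacancy rate); inflation rate (to manufacturing output via inflation rate → net migration → broadband penetration → manufacturing output; to retail vacancy rate via inflation rate → consumer confidence → retail vacancy rate); public transit ridership (to manufacturing output via public transit ridership → port throughput → net migration → broadband penetration → manufacturing output; to retail vacancy rate via public transit ridership → consumer confidence → retail vacancy rate); tax burden (to manufacturing output via tax burden → broadband penetration → manufacturing output; to retail vacancy rate via tax burden → consumer confidence → retail vacancy rate).
Every other variable lacks a causal path to at least one of manufacturing output and retail vacancy rate.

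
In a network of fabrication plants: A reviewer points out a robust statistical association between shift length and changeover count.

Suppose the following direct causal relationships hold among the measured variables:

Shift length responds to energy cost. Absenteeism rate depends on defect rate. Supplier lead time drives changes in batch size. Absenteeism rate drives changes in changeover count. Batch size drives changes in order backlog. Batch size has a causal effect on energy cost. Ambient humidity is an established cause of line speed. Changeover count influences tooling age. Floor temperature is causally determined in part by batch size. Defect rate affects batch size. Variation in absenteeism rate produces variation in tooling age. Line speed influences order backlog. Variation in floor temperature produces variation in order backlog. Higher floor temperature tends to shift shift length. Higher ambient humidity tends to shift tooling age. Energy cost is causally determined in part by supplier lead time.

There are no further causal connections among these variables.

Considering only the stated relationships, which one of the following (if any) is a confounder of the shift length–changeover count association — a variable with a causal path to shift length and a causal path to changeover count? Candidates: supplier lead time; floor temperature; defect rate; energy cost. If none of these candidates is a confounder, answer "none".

Defect rate causes shift length (defect rate → batch size → energy cost → shift length) and also causes changeover count (defect rate → absenteeism rate → changeover count); it is a common cause of both.
Each of the other candidates lacks a causal path to at least one of shift length and changeover count, so they do not confound the relationship.

defect rate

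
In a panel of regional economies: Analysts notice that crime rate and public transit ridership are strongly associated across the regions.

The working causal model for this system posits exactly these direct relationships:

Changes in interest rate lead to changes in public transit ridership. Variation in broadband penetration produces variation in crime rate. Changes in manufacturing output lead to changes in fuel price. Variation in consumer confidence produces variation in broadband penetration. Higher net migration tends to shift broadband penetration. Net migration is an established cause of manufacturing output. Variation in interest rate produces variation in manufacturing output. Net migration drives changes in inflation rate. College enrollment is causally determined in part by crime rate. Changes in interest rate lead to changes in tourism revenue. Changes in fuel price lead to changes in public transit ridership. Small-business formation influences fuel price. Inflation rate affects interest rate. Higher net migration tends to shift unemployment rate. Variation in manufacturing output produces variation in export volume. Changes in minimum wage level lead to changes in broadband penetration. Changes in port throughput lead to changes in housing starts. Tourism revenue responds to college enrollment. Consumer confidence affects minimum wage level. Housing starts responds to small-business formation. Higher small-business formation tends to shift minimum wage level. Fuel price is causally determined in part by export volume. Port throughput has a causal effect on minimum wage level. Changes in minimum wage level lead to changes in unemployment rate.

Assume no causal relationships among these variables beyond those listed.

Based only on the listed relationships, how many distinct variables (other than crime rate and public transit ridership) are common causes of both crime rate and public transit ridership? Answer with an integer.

2

The common causes are: net migration (to crime rate via net migration → broadband penetration → crime rate; to public transit ridership via net migration → manufacturing output → fuel price → public transit ridership); small-business formation (to crime rate via small-business formation → minimum wage level → broadband penetration → crime rate; to public transit ridership via small-business formation → fuel price → public transit ridership).
Every other variable lacks a causal path to at least one of crime rate and public transit ridership.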